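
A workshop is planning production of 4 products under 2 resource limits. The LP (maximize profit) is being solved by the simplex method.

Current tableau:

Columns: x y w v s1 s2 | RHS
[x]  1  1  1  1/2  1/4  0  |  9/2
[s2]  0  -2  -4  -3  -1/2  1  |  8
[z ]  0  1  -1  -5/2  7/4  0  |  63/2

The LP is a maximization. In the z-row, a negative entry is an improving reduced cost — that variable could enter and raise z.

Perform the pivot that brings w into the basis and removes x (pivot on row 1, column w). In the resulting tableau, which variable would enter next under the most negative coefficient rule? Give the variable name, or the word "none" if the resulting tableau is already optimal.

Pivot element 1. New z-row = old z-row − (-1)·(row 1/1).
Updated z-row coefficients: x: 1, y: 2, w: 0, v: -2, s1: 2, s2: 0.
The most negative is -2 in column v, so v would enter next.

v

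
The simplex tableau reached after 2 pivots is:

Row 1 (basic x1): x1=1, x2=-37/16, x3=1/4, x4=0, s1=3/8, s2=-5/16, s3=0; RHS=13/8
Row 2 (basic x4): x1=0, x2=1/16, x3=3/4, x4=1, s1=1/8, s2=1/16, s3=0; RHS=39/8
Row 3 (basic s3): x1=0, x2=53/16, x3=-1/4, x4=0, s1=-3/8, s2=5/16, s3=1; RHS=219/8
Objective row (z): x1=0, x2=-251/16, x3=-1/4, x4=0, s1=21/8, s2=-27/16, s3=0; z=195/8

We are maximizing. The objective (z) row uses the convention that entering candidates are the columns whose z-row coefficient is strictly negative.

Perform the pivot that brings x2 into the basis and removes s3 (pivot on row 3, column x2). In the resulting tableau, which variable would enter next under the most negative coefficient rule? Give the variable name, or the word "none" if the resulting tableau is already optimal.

x3

Pivot element 53/16. New z-row = old z-row − (-251/16)·(row 3/(53/16)).
Updated z-row coefficients: x1: 0, x2: 0, x3: -76/53, x4: 0, s1: 45/53, s2: -11/53, s3: 251/53.
The most negative is -76/53 in column x3, so x3 would enter next.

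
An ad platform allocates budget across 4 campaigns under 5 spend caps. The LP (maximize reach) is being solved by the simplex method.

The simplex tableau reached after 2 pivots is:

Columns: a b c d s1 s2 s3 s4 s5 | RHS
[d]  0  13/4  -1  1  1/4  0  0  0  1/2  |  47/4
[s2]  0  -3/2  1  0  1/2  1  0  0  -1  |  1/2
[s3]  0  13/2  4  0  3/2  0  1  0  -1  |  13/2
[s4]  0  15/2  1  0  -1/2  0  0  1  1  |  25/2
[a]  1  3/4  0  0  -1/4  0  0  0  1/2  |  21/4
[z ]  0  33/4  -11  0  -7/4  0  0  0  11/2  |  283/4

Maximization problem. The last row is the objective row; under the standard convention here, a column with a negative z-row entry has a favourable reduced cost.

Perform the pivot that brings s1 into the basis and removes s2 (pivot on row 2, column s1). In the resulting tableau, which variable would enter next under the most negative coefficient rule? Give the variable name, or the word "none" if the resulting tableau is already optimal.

Pivot element 1/2. New z-row = old z-row − (-7/4)·(row 2/(1/2)).
Updated z-row coefficients: a: 0, b: 3, c: -15/2, d: 0, s1: 0, s2: 7/2, s3: 0, s4: 0, s5: 2.
The most negative is -15/2 in column c, so c would enter next.

c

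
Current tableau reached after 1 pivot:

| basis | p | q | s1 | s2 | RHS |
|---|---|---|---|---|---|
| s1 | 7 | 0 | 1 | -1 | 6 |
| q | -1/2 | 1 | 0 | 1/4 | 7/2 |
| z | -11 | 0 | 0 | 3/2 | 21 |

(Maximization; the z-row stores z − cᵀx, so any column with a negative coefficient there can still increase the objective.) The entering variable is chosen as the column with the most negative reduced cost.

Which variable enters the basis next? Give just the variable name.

p

Objective-row coefficients: p: -11, q: 0, s1: 0, s2: 3/2.
The most negative is -11 in column p, so p enters.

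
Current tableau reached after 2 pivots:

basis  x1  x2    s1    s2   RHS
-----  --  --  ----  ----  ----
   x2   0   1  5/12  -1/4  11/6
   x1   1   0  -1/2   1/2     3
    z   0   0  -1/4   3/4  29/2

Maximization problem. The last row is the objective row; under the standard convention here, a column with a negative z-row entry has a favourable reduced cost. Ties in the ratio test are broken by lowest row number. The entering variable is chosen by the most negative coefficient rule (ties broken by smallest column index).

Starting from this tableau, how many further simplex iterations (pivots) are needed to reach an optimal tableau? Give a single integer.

pivot: s1 in, x2 out → z = 78/5
No improving column remains; optimal.

1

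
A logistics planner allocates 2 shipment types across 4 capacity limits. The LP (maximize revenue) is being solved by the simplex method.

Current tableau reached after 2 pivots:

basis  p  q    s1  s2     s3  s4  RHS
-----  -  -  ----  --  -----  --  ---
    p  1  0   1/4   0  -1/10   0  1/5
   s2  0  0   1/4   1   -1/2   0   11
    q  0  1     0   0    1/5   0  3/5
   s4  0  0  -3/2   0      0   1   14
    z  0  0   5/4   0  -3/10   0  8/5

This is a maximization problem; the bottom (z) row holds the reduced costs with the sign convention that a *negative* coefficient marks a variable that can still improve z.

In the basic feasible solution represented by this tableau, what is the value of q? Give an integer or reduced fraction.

3/5

q is basic (row 3); its value is the RHS of that row: 3/5.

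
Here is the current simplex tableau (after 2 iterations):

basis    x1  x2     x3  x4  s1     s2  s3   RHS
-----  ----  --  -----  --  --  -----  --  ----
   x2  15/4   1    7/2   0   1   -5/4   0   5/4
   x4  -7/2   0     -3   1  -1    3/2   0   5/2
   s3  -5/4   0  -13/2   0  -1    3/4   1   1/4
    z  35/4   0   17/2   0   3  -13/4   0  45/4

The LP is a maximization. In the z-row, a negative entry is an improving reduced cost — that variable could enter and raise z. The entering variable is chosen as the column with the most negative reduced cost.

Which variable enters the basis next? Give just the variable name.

s2

Objective-row coefficients: x1: 35/4, x2: 0, x3: 17/2, x4: 0, s1: 3, s2: -13/4, s3: 0.
The most negative is -13/4 in column s2, so s2 enters.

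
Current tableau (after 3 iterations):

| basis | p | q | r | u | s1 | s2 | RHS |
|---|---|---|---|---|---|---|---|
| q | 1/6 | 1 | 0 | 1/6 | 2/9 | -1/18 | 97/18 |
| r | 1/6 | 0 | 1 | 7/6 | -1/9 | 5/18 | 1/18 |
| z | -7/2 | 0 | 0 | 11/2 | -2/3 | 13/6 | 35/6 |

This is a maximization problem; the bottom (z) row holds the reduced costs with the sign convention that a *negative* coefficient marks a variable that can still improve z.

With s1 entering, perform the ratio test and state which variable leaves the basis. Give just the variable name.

q

Ratios: row 1 (q): (97/18)/(2/9) = 97/4; row 2 (r): entry -1/9 ≤ 0, skip.
Minimum ratio 97/4 is in the q row, so q leaves.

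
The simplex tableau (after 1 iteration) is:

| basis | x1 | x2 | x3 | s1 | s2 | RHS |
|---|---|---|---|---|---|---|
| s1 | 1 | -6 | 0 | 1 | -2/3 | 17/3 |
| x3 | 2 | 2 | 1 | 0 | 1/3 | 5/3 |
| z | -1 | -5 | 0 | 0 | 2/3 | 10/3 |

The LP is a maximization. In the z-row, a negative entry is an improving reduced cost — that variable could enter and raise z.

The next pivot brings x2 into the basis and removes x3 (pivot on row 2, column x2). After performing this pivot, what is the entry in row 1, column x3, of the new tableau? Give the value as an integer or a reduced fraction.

3

Pivot element is row 2, column x2: 2.
Normalize row 2: new (row 2, x3) = 1/2 = 1/2.
row 1 ← row 1 − (-6)·(new row 2): 0 − (-6)·(1/2) = 3.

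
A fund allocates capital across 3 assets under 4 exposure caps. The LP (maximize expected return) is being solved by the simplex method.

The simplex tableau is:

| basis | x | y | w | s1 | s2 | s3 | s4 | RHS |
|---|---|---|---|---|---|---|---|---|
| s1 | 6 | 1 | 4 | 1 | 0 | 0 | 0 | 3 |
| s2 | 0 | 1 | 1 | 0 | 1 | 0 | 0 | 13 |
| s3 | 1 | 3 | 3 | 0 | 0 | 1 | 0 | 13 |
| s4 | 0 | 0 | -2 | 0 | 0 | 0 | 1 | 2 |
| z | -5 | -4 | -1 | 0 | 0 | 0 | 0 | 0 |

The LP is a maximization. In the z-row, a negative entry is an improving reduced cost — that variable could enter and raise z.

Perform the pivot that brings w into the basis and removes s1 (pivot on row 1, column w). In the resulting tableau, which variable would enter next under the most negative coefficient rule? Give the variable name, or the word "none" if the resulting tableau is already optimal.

Pivot element 4. New z-row = old z-row − (-1)·(row 1/4).
Updated z-row coefficients: x: -7/2, y: -15/4, w: 0, s1: 1/4, s2: 0, s3: 0, s4: 0.
The most negative is -15/4 in column y, so y would enter next.

y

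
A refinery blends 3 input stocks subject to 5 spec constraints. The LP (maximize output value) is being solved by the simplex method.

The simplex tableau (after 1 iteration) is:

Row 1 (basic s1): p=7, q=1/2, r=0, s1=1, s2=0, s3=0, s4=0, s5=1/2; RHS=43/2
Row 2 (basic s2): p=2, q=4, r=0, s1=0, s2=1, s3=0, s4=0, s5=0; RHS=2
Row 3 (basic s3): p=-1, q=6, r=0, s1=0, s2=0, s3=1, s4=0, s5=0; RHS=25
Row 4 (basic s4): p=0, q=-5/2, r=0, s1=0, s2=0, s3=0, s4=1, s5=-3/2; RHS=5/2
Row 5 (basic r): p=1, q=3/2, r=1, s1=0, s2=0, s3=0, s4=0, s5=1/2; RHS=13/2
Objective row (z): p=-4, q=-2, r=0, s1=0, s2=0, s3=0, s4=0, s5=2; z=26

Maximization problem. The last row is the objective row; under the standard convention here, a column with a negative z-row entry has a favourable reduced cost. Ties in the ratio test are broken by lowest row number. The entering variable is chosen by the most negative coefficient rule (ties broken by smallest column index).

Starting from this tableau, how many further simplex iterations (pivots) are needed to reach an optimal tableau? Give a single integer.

1

pivot: p in, s2 out → z = 30
No improving column remains; optimal.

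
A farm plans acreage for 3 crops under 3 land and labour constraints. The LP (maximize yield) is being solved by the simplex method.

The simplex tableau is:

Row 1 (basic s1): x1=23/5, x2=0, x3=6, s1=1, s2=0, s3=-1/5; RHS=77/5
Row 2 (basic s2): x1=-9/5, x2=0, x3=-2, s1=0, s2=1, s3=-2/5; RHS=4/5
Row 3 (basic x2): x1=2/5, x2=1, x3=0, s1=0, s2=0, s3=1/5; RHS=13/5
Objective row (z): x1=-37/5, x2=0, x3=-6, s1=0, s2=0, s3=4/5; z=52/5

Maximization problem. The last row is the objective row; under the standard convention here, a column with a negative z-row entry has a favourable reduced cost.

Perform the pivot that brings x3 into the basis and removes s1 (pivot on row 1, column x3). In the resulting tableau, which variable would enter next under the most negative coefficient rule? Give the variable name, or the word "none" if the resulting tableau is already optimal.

x1

Pivot element 6. New z-row = old z-row − (-6)·(row 1/6).
Updated z-row coefficients: x1: -14/5, x2: 0, x3: 0, s1: 1, s2: 0, s3: 3/5.
The most negative is -14/5 in column x1, so x1 would enter next.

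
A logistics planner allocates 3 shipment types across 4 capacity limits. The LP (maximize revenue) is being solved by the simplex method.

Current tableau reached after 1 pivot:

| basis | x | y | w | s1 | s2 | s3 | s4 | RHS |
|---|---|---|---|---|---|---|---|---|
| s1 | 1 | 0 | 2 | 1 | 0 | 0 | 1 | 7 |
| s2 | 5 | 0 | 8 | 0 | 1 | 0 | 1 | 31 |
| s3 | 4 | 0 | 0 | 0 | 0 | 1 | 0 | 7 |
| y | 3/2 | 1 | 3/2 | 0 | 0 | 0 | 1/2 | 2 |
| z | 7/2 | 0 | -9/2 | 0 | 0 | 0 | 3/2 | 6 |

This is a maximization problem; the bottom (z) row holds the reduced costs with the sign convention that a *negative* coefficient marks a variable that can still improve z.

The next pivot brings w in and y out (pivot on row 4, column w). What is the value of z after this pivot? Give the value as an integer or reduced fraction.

Minimum ratio for w: 2/(3/2) = 4/3.
z changes by −(z-row coeff of w)·ratio = −(-9/2)·(4/3) = 6.
New z = 6 + 6 = 12.

12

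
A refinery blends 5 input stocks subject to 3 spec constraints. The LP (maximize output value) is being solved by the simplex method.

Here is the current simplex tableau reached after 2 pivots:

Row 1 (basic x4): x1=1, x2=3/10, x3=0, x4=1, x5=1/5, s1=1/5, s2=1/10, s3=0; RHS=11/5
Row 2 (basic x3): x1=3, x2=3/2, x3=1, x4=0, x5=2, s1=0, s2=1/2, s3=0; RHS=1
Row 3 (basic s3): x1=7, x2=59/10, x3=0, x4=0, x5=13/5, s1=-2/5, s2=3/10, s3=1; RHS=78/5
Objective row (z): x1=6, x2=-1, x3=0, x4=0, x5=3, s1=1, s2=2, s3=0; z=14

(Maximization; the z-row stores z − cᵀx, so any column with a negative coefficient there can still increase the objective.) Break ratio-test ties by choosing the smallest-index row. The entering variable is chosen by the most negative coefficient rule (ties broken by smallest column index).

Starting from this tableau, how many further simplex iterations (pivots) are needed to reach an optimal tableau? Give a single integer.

1

pivot: x2 in, x3 out → z = 44/3
No improving column remains; optimal.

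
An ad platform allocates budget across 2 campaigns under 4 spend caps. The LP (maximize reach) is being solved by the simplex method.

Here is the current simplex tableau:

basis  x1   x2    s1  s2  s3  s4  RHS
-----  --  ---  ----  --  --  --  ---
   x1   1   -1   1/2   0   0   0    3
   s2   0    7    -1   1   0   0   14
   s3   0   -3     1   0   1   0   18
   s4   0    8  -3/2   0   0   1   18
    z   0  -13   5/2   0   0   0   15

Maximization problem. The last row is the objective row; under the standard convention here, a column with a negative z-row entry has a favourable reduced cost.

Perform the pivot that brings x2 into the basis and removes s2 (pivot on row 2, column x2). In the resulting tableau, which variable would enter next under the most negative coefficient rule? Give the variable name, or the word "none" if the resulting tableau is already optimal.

Pivot element 7. New z-row = old z-row − (-13)·(row 2/7).
Updated z-row coefficients: x1: 0, x2: 0, s1: 9/14, s2: 13/7, s3: 0, s4: 0.
No coefficient is strictly negative; the tableau after this pivot is optimal.

none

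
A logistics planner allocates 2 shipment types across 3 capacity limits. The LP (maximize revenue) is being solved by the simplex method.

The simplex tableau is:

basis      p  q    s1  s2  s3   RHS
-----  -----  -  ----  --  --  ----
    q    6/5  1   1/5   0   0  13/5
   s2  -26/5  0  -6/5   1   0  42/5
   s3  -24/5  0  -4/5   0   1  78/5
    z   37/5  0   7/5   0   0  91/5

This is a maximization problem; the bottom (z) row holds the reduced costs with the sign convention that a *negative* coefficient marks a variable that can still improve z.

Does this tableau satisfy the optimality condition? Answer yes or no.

No objective-row coefficient is strictly negative, so no entering variable exists; the tableau is optimal.

yes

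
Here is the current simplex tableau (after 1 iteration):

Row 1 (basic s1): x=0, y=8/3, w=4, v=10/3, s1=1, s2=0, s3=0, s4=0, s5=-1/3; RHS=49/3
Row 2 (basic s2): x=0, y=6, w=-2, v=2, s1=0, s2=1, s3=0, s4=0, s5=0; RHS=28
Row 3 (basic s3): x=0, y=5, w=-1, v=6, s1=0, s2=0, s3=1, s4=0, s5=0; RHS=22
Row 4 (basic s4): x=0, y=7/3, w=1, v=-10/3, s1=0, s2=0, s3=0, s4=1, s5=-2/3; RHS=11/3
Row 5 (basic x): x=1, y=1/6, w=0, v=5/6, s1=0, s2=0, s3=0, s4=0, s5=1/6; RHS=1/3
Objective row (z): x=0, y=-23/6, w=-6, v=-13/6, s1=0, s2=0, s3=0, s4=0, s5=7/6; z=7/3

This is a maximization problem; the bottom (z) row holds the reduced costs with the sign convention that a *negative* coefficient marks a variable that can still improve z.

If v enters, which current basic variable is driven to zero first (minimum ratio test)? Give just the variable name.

Ratios: row 1 (s1): (49/3)/(10/3) = 49/10; row 2 (s2): 28/2 = 14; row 3 (s3): 22/6 = 11/3; row 4 (s4): entry -10/3 ≤ 0, skip; row 5 (x): (1/3)/(5/6) = 2/5.
Minimum ratio 2/5 is in the x row, so x leaves.

x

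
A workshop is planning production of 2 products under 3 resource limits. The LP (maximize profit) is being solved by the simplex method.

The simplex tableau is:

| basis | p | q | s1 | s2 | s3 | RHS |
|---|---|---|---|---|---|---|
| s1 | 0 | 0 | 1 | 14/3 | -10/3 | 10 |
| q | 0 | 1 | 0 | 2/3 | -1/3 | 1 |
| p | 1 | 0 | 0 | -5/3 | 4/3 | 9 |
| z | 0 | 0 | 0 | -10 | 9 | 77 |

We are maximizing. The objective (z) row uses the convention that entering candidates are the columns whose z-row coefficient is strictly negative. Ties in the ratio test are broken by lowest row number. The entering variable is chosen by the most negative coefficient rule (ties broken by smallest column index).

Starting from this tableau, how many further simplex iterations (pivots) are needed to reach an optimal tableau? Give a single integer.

1

pivot: s2 in, q out → z = 92
No improving column remains; optimal.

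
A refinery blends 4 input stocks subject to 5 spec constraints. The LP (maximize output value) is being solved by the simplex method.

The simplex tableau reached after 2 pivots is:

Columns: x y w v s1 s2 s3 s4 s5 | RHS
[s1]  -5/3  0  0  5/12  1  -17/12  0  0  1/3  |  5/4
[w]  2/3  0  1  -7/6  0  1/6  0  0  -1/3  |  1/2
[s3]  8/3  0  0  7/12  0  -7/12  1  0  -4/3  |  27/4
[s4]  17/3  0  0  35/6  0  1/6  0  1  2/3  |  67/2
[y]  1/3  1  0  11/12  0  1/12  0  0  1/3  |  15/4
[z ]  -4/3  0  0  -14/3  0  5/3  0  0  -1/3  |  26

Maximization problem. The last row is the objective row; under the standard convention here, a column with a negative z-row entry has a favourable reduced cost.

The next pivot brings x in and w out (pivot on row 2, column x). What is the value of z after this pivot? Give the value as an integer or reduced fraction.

27

Minimum ratio for x: (1/2)/(2/3) = 3/4.
z changes by −(z-row coeff of x)·ratio = −(-4/3)·(3/4) = 1.
New z = 26 + 1 = 27.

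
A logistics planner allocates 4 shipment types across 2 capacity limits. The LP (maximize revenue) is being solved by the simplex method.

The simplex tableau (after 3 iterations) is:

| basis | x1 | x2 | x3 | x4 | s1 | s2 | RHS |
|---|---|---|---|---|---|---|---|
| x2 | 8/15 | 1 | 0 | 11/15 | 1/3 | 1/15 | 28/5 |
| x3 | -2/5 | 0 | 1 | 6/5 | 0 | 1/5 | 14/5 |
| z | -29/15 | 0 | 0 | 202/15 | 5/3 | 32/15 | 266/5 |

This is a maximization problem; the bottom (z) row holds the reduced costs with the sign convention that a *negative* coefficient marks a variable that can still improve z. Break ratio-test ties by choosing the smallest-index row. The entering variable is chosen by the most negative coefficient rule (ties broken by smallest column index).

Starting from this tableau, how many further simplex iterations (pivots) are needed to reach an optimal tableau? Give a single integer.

pivot: x1 in, x2 out → z = 147/2
No improving column remains; optimal.

1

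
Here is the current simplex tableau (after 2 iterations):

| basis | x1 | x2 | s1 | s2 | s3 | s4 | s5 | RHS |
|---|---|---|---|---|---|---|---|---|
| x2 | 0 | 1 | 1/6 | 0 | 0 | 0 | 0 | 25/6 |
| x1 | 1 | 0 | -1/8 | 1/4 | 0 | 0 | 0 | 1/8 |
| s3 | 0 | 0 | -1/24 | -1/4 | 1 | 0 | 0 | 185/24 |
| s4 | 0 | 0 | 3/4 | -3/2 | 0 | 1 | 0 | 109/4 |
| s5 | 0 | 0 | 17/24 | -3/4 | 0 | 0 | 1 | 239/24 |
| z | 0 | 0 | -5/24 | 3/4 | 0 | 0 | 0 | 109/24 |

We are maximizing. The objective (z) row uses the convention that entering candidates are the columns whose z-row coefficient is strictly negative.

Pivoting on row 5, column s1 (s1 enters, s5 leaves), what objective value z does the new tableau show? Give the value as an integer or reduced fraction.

Minimum ratio for s1: (239/24)/(17/24) = 239/17.
z changes by −(z-row coeff of s1)·ratio = −(-5/24)·(239/17) = 1195/408.
New z = 109/24 + (1195/408) = 127/17.

127/17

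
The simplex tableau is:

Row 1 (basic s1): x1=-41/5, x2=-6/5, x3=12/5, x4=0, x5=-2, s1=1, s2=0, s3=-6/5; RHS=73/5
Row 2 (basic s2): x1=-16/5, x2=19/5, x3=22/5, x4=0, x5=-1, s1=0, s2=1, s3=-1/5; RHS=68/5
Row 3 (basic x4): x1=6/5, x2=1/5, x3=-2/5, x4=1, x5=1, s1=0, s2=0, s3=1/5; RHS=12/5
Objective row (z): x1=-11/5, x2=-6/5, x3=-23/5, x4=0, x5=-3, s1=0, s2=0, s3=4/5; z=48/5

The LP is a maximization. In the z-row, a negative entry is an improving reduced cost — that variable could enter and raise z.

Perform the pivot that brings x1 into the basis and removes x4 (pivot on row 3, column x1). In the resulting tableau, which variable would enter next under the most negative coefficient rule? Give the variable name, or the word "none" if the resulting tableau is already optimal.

x3

Pivot element 6/5. New z-row = old z-row − (-11/5)·(row 3/(6/5)).
Updated z-row coefficients: x1: 0, x2: -5/6, x3: -16/3, x4: 11/6, x5: -7/6, s1: 0, s2: 0, s3: 7/6.
The most negative is -16/3 in column x3, so x3 would enter next.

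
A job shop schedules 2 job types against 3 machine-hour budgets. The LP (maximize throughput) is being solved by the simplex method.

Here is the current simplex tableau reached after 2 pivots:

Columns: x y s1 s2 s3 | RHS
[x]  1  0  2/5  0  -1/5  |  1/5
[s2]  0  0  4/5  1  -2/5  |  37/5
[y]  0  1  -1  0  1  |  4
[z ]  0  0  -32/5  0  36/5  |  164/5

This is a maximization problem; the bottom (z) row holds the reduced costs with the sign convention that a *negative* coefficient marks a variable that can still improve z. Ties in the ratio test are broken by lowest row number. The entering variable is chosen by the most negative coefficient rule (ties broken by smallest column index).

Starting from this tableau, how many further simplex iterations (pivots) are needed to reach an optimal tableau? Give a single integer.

1

pivot: s1 in, x out → z = 36
No improving column remains; optimal.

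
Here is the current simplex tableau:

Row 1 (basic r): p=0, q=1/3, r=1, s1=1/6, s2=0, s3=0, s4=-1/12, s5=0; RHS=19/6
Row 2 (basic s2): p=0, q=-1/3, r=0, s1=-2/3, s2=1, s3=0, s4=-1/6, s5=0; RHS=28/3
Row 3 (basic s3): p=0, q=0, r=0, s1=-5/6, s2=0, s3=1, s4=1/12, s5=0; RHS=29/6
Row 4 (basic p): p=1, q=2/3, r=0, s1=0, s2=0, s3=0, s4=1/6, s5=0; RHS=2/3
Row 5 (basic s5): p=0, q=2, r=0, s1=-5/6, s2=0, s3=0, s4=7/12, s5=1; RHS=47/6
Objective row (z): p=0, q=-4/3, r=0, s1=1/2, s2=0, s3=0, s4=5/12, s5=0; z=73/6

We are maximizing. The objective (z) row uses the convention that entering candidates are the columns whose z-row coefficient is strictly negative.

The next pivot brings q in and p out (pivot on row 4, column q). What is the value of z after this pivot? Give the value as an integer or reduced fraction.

Minimum ratio for q: (2/3)/(2/3) = 1.
z changes by −(z-row coeff of q)·ratio = −(-4/3)·1 = 4/3.
New z = 73/6 + (4/3) = 27/2.

27/2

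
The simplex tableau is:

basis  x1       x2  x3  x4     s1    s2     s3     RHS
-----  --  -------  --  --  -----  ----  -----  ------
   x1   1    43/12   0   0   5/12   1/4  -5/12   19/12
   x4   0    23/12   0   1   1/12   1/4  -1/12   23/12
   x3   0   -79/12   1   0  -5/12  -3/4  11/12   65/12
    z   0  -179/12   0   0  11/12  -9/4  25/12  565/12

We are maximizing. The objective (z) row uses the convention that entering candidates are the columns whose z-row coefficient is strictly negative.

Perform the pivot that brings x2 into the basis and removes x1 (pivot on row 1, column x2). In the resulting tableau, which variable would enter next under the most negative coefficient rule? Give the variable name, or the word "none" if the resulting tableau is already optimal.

Pivot element 43/12. New z-row = old z-row − (-179/12)·(row 1/(43/12)).
Updated z-row coefficients: x1: 179/43, x2: 0, x3: 0, x4: 0, s1: 114/43, s2: -52/43, s3: 15/43.
The most negative is -52/43 in column s2, so s2 would enter next.

s2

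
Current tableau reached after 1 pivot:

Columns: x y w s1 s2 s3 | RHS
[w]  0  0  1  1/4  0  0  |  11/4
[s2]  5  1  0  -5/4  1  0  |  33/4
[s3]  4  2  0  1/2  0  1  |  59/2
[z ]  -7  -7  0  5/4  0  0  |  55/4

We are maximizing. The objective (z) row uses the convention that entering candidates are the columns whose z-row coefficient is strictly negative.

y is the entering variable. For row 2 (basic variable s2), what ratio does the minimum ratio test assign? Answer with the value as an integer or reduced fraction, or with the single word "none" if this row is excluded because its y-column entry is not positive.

33/4

Ratio = RHS / (y entry) = (33/4) / 1 = 33/4.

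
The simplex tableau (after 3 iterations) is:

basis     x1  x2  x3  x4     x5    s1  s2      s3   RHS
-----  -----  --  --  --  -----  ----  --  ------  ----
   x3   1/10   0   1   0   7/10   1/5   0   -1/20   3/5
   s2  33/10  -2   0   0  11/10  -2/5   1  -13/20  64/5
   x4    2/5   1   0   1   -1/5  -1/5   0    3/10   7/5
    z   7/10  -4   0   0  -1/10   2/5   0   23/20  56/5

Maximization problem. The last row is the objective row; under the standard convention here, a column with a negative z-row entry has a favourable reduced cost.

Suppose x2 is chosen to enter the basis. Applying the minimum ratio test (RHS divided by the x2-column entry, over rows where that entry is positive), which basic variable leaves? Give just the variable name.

x4

Ratios: row 1 (x3): entry 0 ≤ 0, skip; row 2 (s2): entry -2 ≤ 0, skip; row 3 (x4): (7/5)/1 = 7/5.
Minimum ratio 7/5 is in the x4 row, so x4 leaves.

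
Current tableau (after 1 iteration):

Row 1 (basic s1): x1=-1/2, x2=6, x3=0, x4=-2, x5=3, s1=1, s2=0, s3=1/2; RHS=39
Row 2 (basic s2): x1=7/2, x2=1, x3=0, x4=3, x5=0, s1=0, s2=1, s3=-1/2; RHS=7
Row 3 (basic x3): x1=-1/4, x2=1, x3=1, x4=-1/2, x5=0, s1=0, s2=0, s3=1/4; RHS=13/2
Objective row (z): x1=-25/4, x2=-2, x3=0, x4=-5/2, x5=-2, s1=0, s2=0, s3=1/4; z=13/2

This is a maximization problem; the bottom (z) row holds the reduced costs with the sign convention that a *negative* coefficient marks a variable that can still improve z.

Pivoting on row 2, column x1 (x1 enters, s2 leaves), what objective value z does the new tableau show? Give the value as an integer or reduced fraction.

19

Minimum ratio for x1: 7/(7/2) = 2.
z changes by −(z-row coeff of x1)·ratio = −(-25/4)·2 = 25/2.
New z = 13/2 + (25/2) = 19.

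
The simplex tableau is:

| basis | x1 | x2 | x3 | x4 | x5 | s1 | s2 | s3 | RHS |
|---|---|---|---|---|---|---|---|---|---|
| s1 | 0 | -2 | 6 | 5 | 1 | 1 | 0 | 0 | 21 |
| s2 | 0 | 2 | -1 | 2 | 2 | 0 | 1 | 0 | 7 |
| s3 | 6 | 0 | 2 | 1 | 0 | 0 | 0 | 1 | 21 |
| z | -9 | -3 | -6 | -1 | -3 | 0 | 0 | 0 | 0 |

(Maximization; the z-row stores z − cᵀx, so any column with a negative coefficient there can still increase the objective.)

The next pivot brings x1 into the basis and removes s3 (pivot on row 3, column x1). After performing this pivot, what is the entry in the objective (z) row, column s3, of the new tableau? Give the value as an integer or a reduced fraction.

Pivot element is row 3, column x1: 6.
Normalize row 3: new (row 3, s3) = 1/6 = 1/6.
z-row ← z-row − (-9)·(new row 3): 0 − (-9)·(1/6) = 3/2.

3/2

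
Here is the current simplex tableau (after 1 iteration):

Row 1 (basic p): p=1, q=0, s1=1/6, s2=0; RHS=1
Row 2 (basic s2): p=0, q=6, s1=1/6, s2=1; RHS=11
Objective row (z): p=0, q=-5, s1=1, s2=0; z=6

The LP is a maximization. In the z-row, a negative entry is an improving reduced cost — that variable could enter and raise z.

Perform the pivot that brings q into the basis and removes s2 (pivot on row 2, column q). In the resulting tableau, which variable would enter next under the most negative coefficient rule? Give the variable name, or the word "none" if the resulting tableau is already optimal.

Pivot element 6. New z-row = old z-row − (-5)·(row 2/6).
Updated z-row coefficients: p: 0, q: 0, s1: 41/36, s2: 5/6.
No coefficient is strictly negative; the tableau after this pivot is optimal.

none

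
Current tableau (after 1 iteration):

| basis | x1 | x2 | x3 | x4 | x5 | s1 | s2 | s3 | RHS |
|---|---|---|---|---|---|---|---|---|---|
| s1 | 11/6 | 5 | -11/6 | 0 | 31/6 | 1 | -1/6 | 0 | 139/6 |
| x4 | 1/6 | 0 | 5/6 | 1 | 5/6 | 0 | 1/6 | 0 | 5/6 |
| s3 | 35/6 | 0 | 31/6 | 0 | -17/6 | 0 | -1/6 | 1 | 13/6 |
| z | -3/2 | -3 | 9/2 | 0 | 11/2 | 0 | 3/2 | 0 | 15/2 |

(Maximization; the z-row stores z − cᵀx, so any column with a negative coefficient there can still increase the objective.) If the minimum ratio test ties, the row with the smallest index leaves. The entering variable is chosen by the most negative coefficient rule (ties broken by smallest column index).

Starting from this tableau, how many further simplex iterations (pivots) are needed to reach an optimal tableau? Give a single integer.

pivot: x2 in, s1 out → z = 107/5
pivot: x1 in, s3 out → z = 3771/175
No improving column remains; optimal.

2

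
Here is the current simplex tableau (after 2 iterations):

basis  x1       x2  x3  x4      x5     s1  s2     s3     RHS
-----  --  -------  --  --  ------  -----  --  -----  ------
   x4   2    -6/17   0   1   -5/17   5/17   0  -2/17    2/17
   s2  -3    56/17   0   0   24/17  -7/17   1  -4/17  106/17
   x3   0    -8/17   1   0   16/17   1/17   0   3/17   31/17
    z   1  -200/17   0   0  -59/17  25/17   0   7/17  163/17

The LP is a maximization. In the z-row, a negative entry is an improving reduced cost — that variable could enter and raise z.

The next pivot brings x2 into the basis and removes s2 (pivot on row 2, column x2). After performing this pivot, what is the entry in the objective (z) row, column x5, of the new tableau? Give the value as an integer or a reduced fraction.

Pivot element is row 2, column x2: 56/17.
Normalize row 2: new (row 2, x5) = (24/17)/(56/17) = 3/7.
z-row ← z-row − (-200/17)·(new row 2): -59/17 − (-200/17)·(3/7) = 11/7.

11/7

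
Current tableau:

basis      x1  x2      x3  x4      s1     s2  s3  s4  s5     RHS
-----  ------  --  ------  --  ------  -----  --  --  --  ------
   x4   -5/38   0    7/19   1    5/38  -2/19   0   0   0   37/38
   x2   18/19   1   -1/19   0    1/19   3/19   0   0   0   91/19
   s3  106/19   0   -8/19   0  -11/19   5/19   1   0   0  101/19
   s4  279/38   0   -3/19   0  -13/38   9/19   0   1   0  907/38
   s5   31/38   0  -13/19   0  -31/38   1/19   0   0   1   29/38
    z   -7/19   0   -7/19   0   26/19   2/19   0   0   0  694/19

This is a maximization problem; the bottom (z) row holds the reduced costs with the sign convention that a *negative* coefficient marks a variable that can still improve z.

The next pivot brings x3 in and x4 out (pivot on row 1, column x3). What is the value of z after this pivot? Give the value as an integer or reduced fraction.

Minimum ratio for x3: (37/38)/(7/19) = 37/14.
z changes by −(z-row coeff of x3)·ratio = −(-7/19)·(37/14) = 37/38.
New z = 694/19 + (37/38) = 75/2.

75/2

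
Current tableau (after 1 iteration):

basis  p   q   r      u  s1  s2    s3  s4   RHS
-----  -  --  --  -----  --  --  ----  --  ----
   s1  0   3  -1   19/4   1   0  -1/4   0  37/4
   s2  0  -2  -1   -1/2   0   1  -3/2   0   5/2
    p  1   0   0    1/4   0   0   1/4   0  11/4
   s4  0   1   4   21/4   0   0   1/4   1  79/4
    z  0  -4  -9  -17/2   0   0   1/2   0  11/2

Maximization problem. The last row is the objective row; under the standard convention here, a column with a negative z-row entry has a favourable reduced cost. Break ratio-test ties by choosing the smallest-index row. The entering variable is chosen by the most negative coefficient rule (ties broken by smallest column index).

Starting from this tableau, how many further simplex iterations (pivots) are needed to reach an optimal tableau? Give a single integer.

2

pivot: r in, s4 out → z = 799/16
pivot: q in, s1 out → z = 1497/26
No improving column remains; optimal.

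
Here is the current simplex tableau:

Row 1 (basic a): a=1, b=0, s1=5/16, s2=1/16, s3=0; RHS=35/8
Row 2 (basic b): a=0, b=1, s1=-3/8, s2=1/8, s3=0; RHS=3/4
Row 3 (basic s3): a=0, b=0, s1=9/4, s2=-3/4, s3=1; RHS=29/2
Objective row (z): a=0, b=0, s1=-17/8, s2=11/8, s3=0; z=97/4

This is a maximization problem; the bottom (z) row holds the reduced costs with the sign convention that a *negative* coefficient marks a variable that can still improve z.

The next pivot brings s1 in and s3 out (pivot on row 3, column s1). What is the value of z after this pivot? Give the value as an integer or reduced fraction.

Minimum ratio for s1: (29/2)/(9/4) = 58/9.
z changes by −(z-row coeff of s1)·ratio = −(-17/8)·(58/9) = 493/36.
New z = 97/4 + (493/36) = 683/18.

683/18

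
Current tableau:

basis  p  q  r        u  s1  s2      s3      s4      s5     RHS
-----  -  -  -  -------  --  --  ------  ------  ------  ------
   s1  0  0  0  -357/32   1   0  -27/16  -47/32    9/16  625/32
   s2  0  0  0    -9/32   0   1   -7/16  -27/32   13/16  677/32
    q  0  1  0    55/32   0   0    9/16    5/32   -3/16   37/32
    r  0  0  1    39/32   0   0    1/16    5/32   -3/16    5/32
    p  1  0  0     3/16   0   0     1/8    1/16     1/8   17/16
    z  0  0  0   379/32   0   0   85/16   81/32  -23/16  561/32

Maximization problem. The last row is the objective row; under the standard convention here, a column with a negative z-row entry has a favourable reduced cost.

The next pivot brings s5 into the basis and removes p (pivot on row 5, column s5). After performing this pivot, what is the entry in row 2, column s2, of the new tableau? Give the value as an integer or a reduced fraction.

Pivot element is row 5, column s5: 1/8.
Normalize row 5: new (row 5, s2) = 0/(1/8) = 0.
row 2 ← row 2 − (13/16)·(new row 5): 1 − (13/16)·0 = 1.

1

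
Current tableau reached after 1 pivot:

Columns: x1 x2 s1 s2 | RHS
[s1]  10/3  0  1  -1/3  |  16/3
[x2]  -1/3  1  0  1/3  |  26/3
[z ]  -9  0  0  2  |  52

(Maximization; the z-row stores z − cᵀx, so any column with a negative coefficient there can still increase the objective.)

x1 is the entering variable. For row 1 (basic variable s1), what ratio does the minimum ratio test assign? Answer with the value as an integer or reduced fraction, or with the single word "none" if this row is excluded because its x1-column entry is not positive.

Ratio = RHS / (x1 entry) = (16/3) / (10/3) = 8/5.

8/5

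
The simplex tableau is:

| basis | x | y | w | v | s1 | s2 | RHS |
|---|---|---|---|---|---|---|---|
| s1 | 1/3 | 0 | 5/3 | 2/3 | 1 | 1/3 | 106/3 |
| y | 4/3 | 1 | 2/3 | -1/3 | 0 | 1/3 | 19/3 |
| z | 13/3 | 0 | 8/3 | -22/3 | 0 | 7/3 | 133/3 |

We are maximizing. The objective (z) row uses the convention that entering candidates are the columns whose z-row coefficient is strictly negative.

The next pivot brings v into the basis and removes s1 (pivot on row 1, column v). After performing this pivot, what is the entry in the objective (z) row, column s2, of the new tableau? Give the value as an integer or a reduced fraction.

Pivot element is row 1, column v: 2/3.
Normalize row 1: new (row 1, s2) = (1/3)/(2/3) = 1/2.
z-row ← z-row − (-22/3)·(new row 1): 7/3 − (-22/3)·(1/2) = 6.

6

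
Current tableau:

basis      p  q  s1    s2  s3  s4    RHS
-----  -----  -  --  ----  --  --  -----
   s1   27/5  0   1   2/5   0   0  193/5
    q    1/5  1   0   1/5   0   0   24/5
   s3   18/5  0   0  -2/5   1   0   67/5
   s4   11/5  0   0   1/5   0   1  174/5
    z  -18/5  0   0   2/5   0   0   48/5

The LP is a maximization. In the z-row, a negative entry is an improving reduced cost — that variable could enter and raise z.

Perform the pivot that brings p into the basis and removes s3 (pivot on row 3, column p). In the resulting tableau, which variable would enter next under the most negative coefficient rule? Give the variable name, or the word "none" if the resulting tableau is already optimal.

none

Pivot element 18/5. New z-row = old z-row − (-18/5)·(row 3/(18/5)).
Updated z-row coefficients: p: 0, q: 0, s1: 0, s2: 0, s3: 1, s4: 0.
No coefficient is strictly negative; the tableau after this pivot is optimal.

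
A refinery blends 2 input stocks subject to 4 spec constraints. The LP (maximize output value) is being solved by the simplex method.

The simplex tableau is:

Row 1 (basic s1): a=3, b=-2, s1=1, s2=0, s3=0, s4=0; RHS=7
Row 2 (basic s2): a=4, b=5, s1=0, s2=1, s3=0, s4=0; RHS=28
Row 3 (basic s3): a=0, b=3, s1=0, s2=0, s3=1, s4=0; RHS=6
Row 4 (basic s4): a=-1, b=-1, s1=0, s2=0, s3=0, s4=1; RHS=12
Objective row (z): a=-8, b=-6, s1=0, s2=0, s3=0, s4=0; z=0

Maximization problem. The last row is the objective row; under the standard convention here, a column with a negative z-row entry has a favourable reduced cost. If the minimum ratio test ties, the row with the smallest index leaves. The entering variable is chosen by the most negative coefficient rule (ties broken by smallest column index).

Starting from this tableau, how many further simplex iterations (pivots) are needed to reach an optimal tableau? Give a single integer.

2

pivot: a in, s1 out → z = 56/3
pivot: b in, s3 out → z = 124/3
No improving column remains; optimal.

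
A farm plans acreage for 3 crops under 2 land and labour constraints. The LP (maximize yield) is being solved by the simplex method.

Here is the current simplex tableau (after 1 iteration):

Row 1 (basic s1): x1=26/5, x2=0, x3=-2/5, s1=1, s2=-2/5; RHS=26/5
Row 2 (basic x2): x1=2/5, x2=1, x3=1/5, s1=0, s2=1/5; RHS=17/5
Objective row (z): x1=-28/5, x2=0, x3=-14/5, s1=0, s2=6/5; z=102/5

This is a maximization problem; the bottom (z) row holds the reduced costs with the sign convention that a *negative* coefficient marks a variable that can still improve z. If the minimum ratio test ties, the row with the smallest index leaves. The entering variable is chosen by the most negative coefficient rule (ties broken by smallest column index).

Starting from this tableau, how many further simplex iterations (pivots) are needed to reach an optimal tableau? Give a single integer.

2

pivot: x1 in, s1 out → z = 26
pivot: x3 in, x2 out → z = 68
No improving column remains; optimal.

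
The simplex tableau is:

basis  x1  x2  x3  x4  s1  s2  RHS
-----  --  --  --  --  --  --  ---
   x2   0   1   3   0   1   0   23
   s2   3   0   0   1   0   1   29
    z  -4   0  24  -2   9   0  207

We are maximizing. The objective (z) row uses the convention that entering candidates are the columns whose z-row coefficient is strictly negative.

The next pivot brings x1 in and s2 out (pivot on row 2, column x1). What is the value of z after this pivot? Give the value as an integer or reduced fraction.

737/3

Minimum ratio for x1: 29/3 = 29/3.
z changes by −(z-row coeff of x1)·ratio = −(-4)·(29/3) = 116/3.
New z = 207 + (116/3) = 737/3.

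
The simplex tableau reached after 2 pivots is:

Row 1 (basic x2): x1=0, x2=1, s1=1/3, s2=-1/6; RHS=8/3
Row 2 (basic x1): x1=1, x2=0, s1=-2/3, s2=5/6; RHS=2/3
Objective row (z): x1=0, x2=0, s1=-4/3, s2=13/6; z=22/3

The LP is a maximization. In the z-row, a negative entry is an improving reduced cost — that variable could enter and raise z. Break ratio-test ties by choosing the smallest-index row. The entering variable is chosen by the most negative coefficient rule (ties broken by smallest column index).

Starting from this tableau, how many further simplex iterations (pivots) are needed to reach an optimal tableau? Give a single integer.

pivot: s1 in, x2 out → z = 18
No improving column remains; optimal.

1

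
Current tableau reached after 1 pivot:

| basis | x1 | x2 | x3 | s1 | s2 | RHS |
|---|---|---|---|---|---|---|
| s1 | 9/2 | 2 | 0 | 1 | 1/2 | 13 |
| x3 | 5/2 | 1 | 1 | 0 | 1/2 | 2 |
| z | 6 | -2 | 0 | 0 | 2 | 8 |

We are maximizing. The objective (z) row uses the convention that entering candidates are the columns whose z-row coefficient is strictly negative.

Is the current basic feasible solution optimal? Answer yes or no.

Column x2 has objective-row coefficient -2, which is negative; an improving pivot exists, so not yet optimal.

no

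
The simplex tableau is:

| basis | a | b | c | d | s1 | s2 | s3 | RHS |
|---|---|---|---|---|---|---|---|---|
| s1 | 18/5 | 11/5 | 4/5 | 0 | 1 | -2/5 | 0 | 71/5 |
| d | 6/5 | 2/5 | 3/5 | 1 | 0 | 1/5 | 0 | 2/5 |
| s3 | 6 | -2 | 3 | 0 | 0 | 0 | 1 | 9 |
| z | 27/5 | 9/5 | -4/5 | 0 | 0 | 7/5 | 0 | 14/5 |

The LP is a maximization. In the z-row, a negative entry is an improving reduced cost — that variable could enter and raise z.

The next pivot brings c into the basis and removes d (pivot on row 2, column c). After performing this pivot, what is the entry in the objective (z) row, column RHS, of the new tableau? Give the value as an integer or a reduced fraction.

10/3

Pivot element is row 2, column c: 3/5.
Normalize row 2: new (row 2, RHS) = (2/5)/(3/5) = 2/3.
z-row ← z-row − (-4/5)·(new row 2): 14/5 − (-4/5)·(2/3) = 10/3.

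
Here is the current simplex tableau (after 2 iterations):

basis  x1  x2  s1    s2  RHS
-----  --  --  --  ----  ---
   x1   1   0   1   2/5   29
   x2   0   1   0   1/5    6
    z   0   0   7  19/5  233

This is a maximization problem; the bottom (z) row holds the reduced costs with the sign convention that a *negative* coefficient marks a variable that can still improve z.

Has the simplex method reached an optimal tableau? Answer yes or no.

No objective-row coefficient is strictly negative, so no entering variable exists; the tableau is optimal.

yes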